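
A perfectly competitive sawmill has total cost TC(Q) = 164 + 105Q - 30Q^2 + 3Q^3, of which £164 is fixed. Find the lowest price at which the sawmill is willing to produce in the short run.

£30 per unit

Short-run supply begins at min AVC. From VC = 105Q - 30Q^2 + 3Q^3, AVC = 105 - 30Q + 3Q^2.
dAVC/dQ = -30 + 6Q = 0 gives Q = 5. min AVC = 105 - 30·5 + 3·5^2 = 30.
For P < £30 the firm produces nothing.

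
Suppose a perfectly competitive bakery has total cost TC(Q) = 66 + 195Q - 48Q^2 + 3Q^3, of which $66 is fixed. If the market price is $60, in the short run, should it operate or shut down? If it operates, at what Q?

Produce at Q = 9

From TC, MC = TC'(Q) = 195 - 96Q + 9Q^2 and AVC = VC/Q = 195 - 48Q + 3Q^2.
AVC is minimized where dAVC/dQ = -48 + 6Q = 0, at Q = 8; min AVC = 195 - 48·8 + 3·8^2 = $3.
P = $60 exceeds min AVC = $3, so the firm stays open.
Solving P = MC: 135 - 96Q + 9Q^2 = 0 ⇒ Q = 5/3 or 9. On the upward-sloping branch, Q* = 9.
Check: AVC at Q = 9 is $6 ≤ P, so revenue covers variable cost.
Profit = P·Q − TC = 60·9 − 120 = $420.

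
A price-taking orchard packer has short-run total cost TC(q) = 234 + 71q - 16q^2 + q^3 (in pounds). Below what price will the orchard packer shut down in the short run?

£7 per unit

Short-run supply begins at min AVC. From VC = 71q - 16q^2 + q^3, AVC = 71 - 16q + q^2.
dAVC/dq = -16 + 2q = 0 gives q = 8. min AVC = 71 - 16·8 + 8^2 = 7.
So the shutdown price is £7.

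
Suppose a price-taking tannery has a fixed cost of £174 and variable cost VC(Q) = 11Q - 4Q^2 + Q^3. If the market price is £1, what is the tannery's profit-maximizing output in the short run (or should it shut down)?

Strip out fixed cost: VC = 11Q - 4Q^2 + Q^3. Then AVC = 11 - 4Q + Q^2 and MC = 11 - 8Q + 3Q^2.
AVC hits its minimum where MC = AVC, at Q = 2, giving min AVC = 11 - 4·2 + 2^2 = £7.
Since P = £1 < min AVC = £7, price fails to cover variable cost at any output.
The firm minimizes its loss by shutting down and losing only its fixed cost of £174.

Shut down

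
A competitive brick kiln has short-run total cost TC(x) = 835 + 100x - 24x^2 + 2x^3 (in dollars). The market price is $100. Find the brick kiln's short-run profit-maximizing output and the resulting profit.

Profit = -$323 at x = 8

AVC = 100 - 24x + 2x^2 has its minimum $28 at x = 6; price $100 clears that bar, so the firm operates.
With MC = 100 - 48x + 6x^2, P = MC on the upward-sloping part at x* = 8.
TR = 100·8 = 800. TC = 835 + 288 = 1123. Profit = 800 − 1123 = -$323.
That loss of $323 beats the $835 the firm would lose by shutting down; producing recovers $512 of fixed cost.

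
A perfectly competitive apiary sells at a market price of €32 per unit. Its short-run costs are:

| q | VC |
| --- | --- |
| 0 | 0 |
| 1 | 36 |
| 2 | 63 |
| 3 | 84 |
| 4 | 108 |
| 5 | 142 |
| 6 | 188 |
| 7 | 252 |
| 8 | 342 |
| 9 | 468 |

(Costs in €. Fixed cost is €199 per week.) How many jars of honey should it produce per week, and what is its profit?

q = 4; profit = -€179

Compute π = P·q − TC at each output: q=0: -199; q=1: -203; q=2: -198; q=3: -187; q=4: -179; q=5: -181; q=6: -195; q=7: -227; q=8: -285; q=9: -379.
Profit is maximized at q = 4. AVC there is 108/4 = €27 ≤ P, so producing beats shutting down (which would give -€199).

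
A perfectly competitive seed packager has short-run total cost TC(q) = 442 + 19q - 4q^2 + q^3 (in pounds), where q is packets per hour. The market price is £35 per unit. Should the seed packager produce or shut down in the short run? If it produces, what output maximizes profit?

Produce at q = 4

Variable cost is VC = 19q - 4q^2 + q^3, so AVC = VC/q = 19 - 4q + q^2 and MC = dTC/dq = 19 - 8q + 3q^2.
The AVC parabola has its vertex at q = 4/2 = 2, where AVC = 19 - 4·2 + 2^2 = £15.
Because £35 ≥ £15, revenue can cover variable cost; the firm operates.
Solving P = MC: -16 - 8q + 3q^2 = 0 ⇒ q = -4/3 or 4. On the upward-sloping branch, q* = 4.
Check: AVC at q = 4 is £19 ≤ P, so revenue covers variable cost.
Profit = P·q − TC = 35·4 − 518 = -£378, a loss, but smaller than the £442 fixed cost the firm would lose by shutting down.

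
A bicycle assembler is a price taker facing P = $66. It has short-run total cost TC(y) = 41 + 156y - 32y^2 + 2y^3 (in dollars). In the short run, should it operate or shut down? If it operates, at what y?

Variable cost is VC = 156y - 32y^2 + 2y^3, so AVC = VC/y = 156 - 32y + 2y^2 and MC = dTC/dy = 156 - 64y + 6y^2.
AVC hits its minimum where MC = AVC, at y = 8, giving min AVC = 156 - 32·8 + 2·8^2 = $28.
Because $66 ≥ $28, revenue can cover variable cost; the firm operates.
Set P = MC: 66 = 156 - 64y + 6y^2 → 90 - 64y + 6y^2 = 0. The roots are y = 5/3 and y = 9; the profit-maximizing output is on the rising part of MC, so y* = 9.
Check: AVC at y = 9 is $30 ≤ P, so revenue covers variable cost.
Profit = P·y − TC = 66·9 − 311 = $283.

Produce at y = 9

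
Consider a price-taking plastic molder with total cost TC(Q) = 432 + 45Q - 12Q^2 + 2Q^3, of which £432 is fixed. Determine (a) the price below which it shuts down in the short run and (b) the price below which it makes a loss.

Shutdown price = min AVC. AVC = 45 - 12Q + 2Q^2, with vertex at Q = 3 and minimum £27.
ATC = 432/Q + 45 - 12Q + 2Q^2. Setting dATC/dQ = −432/Q^2 − 12 + 4Q = 0 gives Q = 6 (since 4·6^3 − 12·6^2 = 432).
min ATC = 432/6 + 45 − 12·6 + 2·6^2 = £117. That is the break-even price.
Between these two prices the firm operates at a loss; above £117 it earns a profit.

Shutdown price = £27; break-even price = £117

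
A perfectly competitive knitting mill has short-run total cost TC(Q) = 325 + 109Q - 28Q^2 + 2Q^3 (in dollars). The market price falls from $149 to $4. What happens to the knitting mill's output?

AVC = 109 - 28Q + 2Q^2, minimized at Q = 7 where min AVC = $11. MC = 109 - 56Q + 6Q^2.
At P = $149 ≥ min AVC, set P = MC on the rising branch: Q = 10.
At P = $4 < min AVC = $11, price no longer covers variable cost at any output, so the firm shuts down: Q = 0.

Output falls from 10 to 0 (the firm shuts down)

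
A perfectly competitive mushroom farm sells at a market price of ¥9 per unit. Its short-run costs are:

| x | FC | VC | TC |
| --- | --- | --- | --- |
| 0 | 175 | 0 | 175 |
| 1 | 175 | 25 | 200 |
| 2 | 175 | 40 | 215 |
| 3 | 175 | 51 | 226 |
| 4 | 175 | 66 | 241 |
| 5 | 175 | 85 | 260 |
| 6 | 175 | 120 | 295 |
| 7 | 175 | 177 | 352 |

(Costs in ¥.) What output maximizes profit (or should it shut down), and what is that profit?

x = 0 (shut down); profit = -¥175

Compute π = P·x − TC at each output: x=0: -175; x=1: -191; x=2: -197; x=3: -199; x=4: -205; x=5: -215; x=6: -241; x=7: -289.
Profit is highest at x = 0. Equivalently, the lowest AVC in the table is 66/4 ≈ ¥16.50 at x = 4, and P = ¥9 falls below it — price never covers variable cost, so the firm shuts down and loses only its fixed cost.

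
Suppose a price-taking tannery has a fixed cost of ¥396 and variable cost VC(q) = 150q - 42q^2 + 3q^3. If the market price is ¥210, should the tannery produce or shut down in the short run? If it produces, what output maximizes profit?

Produce at q = 10

From TC, MC = TC'(q) = 150 - 84q + 9q^2 and AVC = VC/q = 150 - 42q + 3q^2.
The AVC parabola has its vertex at q = 42/6 = 7, where AVC = 150 - 42·7 + 3·7^2 = ¥3.
Because ¥210 ≥ ¥3, revenue can cover variable cost; the firm operates.
P = MC gives -60 - 84q + 9q^2 = 0, with roots -2/3 and 10. Take the larger (rising MC): q* = 10.
Check: AVC at q = 10 is ¥30 ≤ P, so revenue covers variable cost.
Profit = P·q − TC = 210·10 − 696 = ¥1404.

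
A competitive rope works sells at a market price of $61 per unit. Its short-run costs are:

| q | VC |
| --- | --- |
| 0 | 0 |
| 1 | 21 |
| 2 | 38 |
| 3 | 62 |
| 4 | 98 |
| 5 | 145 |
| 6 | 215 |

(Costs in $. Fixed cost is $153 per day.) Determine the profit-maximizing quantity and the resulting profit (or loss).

Tabulate TR − TC: q=0: -153; q=1: -113; q=2: -69; q=3: -32; q=4: -7; q=5: 7; q=6: -2.
Profit is maximized at q = 5. AVC there is 145/5 = $29 ≤ P, so producing beats shutting down (which would give -$153).

q = 5; profit = $7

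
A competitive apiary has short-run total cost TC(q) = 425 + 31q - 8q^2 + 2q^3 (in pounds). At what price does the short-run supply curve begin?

The shutdown price is the minimum of AVC. VC = 31q - 8q^2 + 2q^3, so AVC = 31 - 8q + 2q^2.
dAVC/dq = -8 + 4q = 0 gives q = 2. min AVC = 31 - 8·2 + 2·2^2 = 23.
For P < £23 the firm produces nothing.

£23 per unit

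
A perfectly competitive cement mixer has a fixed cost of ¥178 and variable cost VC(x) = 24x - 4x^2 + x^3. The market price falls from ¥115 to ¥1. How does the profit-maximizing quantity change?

Output falls from 7 to 0 (the firm shuts down)

MC = 24 - 8x + 3x^2; the shutdown threshold is min AVC = ¥20 (at x = 2).
At P = ¥115 ≥ min AVC, set P = MC on the rising branch: x = 7.
At P = ¥1 < min AVC = ¥20, price no longer covers variable cost at any output, so the firm shuts down: x = 0.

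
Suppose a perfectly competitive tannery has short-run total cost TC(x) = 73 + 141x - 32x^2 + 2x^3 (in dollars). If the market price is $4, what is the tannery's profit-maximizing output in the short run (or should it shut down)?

Shut down

Variable cost is VC = 141x - 32x^2 + 2x^3, so AVC = VC/x = 141 - 32x + 2x^2 and MC = dTC/dx = 141 - 64x + 6x^2.
AVC is minimized where dAVC/dx = -32 + 4x = 0, at x = 8; min AVC = 141 - 32·8 + 2·8^2 = $13.
Since P = $4 < min AVC = $13, price fails to cover variable cost at any output.
The firm minimizes its loss by shutting down and losing only its fixed cost of $73.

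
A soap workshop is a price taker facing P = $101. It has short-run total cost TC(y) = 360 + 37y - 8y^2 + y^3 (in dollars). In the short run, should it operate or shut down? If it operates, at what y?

Produce at y = 8

Strip out fixed cost: VC = 37y - 8y^2 + y^3. Then AVC = 37 - 8y + y^2 and MC = 37 - 16y + 3y^2.
AVC hits its minimum where MC = AVC, at y = 4, giving min AVC = 37 - 8·4 + 4^2 = $21.
P = $101 exceeds min AVC = $21, so the firm stays open.
P = MC gives -64 - 16y + 3y^2 = 0, with roots -8/3 and 8. Take the larger (rising MC): y* = 8.
Check: AVC at y = 8 is $37 ≤ P, so revenue covers variable cost.
Profit = P·y − TC = 101·8 − 656 = $152.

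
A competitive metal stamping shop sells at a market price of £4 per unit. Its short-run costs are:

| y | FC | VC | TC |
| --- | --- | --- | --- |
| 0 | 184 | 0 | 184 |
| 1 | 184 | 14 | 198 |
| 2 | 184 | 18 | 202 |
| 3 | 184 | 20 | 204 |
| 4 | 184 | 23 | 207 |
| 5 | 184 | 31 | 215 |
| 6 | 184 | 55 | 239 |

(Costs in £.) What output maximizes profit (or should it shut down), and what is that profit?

Profit at each row (π = 4y − TC): y=0: -184; y=1: -194; y=2: -194; y=3: -192; y=4: -191; y=5: -195; y=6: -215.
Profit is highest at y = 0. Equivalently, the lowest AVC in the table is 23/4 ≈ £5.75 at y = 4, and P = £4 falls below it — price never covers variable cost, so the firm shuts down and loses only its fixed cost.

y = 0 (shut down); profit = -£184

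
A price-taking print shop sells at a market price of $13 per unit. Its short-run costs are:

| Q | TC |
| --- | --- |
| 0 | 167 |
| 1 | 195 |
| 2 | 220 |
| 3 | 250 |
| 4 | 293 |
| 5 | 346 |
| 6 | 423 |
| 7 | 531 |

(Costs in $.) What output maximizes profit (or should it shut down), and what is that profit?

Profit at each row (π = 13Q − TC): Q=0: -167; Q=1: -182; Q=2: -194; Q=3: -211; Q=4: -241; Q=5: -281; Q=6: -345; Q=7: -440.
Profit is highest at Q = 0. Equivalently, the lowest AVC in the table is 53/2 ≈ $26.50 at Q = 2, and P = $13 falls below it — price never covers variable cost, so the firm shuts down and loses only its fixed cost.

Q = 0 (shut down); profit = -$167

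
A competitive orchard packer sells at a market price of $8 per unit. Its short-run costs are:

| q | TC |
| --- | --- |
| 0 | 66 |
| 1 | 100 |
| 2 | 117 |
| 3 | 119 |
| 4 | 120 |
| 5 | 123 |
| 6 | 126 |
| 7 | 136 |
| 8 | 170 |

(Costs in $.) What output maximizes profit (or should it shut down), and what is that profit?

Profit at each row (π = 8q − TC): q=0: -66; q=1: -92; q=2: -101; q=3: -95; q=4: -88; q=5: -83; q=6: -78; q=7: -80; q=8: -106.
Profit is highest at q = 0. Equivalently, the lowest AVC in the table is 60/6 ≈ $10 at q = 6, and P = $8 falls below it — price never covers variable cost, so the firm shuts down and loses only its fixed cost.

q = 0 (shut down); profit = -$66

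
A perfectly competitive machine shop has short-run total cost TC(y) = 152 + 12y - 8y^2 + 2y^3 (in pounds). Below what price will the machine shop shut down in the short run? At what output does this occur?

The firm shuts down when price falls below the minimum of average variable cost. AVC = VC/y = 12 - 8y + 2y^2.
dAVC/dy = -8 + 4y = 0 gives y = 2. min AVC = 12 - 8·2 + 2·2^2 = 4.
The firm shuts down for any P below £4.

£4 per unit, at y = 2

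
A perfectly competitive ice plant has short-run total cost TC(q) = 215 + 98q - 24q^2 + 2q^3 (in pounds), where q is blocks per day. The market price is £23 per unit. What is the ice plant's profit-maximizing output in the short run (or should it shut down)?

Shut down

From TC, MC = TC'(q) = 98 - 48q + 6q^2 and AVC = VC/q = 98 - 24q + 2q^2.
AVC is minimized where dAVC/dq = -24 + 4q = 0, at q = 6; min AVC = 98 - 24·6 + 2·6^2 = £26.
P = £23 lies below min AVC = £26; no output level covers variable cost.
The firm minimizes its loss by shutting down and losing only its fixed cost of £215.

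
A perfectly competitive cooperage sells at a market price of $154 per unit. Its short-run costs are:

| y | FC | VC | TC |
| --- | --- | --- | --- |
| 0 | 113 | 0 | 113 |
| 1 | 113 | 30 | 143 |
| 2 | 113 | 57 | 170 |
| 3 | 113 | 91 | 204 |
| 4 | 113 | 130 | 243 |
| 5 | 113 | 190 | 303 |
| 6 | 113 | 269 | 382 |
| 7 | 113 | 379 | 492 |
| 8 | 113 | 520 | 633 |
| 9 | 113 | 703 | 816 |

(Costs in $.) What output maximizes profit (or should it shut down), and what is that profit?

Compute π = P·y − TC at each output: y=0: -113; y=1: 11; y=2: 138; y=3: 258; y=4: 373; y=5: 467; y=6: 542; y=7: 586; y=8: 599; y=9: 570.
Profit is maximized at y = 8. AVC there is 520/8 = $65 ≤ P, so producing beats shutting down (which would give -$113).

y = 8; profit = $599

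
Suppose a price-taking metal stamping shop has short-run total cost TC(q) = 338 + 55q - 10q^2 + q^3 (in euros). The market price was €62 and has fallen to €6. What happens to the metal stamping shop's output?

Output falls from 7 to 0 (the firm shuts down)

AVC = 55 - 10q + q^2, minimized at q = 5 where min AVC = €30. MC = 55 - 20q + 3q^2.
At P = €62 ≥ min AVC, set P = MC on the rising branch: q = 7.
At P = €6 < min AVC = €30, price no longer covers variable cost at any output, so the firm shuts down: q = 0.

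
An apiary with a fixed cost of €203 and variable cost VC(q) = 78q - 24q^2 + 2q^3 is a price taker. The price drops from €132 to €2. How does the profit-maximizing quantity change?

AVC = 78 - 24q + 2q^2, minimized at q = 6 where min AVC = €6. MC = 78 - 48q + 6q^2.
With P = €132 above the shutdown price, P = MC gives q = 9.
At P = €2 < min AVC = €6, price no longer covers variable cost at any output, so the firm shuts down: q = 0.

Output falls from 9 to 0 (the firm shuts down)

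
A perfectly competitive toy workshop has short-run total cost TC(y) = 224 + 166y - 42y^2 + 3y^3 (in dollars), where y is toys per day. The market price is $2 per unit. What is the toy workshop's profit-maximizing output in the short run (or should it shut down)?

Shut down

From TC, MC = TC'(y) = 166 - 84y + 9y^2 and AVC = VC/y = 166 - 42y + 3y^2.
AVC hits its minimum where MC = AVC, at y = 7, giving min AVC = 166 - 42·7 + 3·7^2 = $19.
With P < min AVC ($2 < $19), every unit sold adds to the loss.
Shutting down limits the loss to fixed cost, $224.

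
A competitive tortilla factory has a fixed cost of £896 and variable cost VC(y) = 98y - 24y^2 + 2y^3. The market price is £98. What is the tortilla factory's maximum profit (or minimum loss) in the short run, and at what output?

AVC = 98 - 24y + 2y^2 has its minimum £26 at y = 6; price £98 clears that bar, so the firm operates.
MC = 98 - 48y + 6y^2. Setting P = MC and taking the root on the rising branch gives y* = 8.
TR = 98·8 = 784. TC = 896 + 272 = 1168. Profit = 784 − 1168 = -£384.
By producing, the firm covers all variable cost plus £512 of fixed cost; shutting down would lose the full £896.

Profit = -£384 at y = 8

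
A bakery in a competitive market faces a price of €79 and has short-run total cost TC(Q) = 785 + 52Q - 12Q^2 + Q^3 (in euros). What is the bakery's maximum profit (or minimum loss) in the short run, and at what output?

AVC = 52 - 12Q + Q^2; min AVC = €16 at Q = 6. Since P = €79 ≥ min AVC, the firm produces.
MC = 52 - 24Q + 3Q^2. Setting P = MC and taking the root on the rising branch gives Q* = 9.
TR = 79·9 = 711. TC = 785 + 225 = 1010. Profit = 711 − 1010 = -€299.
Shutting down would mean losing the fixed cost of €785, so operating at a loss of €299 is better by €486.

Profit = -€299 at Q = 9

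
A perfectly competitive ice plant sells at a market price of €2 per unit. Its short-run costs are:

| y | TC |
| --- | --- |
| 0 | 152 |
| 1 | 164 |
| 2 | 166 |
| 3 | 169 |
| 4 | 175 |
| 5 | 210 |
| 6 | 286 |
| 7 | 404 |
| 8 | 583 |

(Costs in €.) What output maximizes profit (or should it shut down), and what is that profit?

Compute π = P·y − TC at each output: y=0: -152; y=1: -162; y=2: -162; y=3: -163; y=4: -167; y=5: -200; y=6: -274; y=7: -390; y=8: -567.
Profit is highest at y = 0. Equivalently, the lowest AVC in the table is 17/3 ≈ €5.67 at y = 3, and P = €2 falls below it — price never covers variable cost, so the firm shuts down and loses only its fixed cost.

y = 0 (shut down); profit = -€152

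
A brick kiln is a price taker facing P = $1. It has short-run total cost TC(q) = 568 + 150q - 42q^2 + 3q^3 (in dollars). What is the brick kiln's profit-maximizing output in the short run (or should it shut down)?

Shut down

Strip out fixed cost: VC = 150q - 42q^2 + 3q^3. Then AVC = 150 - 42q + 3q^2 and MC = 150 - 84q + 9q^2.
The AVC parabola has its vertex at q = 42/6 = 7, where AVC = 150 - 42·7 + 3·7^2 = $3.
P = $1 lies below min AVC = $3; no output level covers variable cost.
The firm minimizes its loss by shutting down and losing only its fixed cost of $568.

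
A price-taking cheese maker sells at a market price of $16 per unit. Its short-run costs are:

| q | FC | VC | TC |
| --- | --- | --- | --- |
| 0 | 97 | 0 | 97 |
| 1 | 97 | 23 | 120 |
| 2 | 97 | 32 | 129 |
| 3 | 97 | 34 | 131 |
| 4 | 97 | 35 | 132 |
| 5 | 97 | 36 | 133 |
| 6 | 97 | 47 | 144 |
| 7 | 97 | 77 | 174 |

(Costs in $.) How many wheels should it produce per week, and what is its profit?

Compute π = P·q − TC at each output: q=0: -97; q=1: -104; q=2: -97; q=3: -83; q=4: -68; q=5: -53; q=6: -48; q=7: -62.
Profit is maximized at q = 6. AVC there is 47/6 = $7.83 ≤ P, so producing beats shutting down (which would give -$97).

q = 6; profit = -$48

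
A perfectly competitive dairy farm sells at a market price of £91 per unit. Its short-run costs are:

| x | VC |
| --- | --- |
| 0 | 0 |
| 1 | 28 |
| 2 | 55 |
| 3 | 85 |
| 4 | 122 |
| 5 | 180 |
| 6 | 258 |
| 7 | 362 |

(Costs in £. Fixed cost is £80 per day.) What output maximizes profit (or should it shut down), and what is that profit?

x = 6; profit = £208

Compute π = P·x − TC at each output: x=0: -80; x=1: -17; x=2: 47; x=3: 108; x=4: 162; x=5: 195; x=6: 208; x=7: 195.
Profit is maximized at x = 6. AVC there is 258/6 = £43 ≤ P, so producing beats shutting down (which would give -£80).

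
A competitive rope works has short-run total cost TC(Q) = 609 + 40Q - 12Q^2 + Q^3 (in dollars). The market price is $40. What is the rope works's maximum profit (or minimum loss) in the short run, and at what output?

AVC = 40 - 12Q + Q^2 has its minimum $4 at Q = 6; price $40 clears that bar, so the firm operates.
With MC = 40 - 24Q + 3Q^2, P = MC on the upward-sloping part at Q* = 8.
TR = 40·8 = 320. TC = 609 + 64 = 673. Profit = 320 − 673 = -$353.
Shutting down would mean losing the fixed cost of $609, so operating at a loss of $353 is better by $256.

Profit = -$353 at Q = 8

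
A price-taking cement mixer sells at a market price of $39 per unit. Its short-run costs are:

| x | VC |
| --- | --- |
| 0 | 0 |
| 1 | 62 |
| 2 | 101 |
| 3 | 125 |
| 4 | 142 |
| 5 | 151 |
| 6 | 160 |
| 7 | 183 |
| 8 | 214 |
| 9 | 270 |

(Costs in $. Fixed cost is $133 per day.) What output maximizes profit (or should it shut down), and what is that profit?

Tabulate TR − TC: x=0: -133; x=1: -156; x=2: -156; x=3: -141; x=4: -119; x=5: -89; x=6: -59; x=7: -43; x=8: -35; x=9: -52.
Profit is maximized at x = 8. AVC there is 214/8 = $26.75 ≤ P, so producing beats shutting down (which would give -$133).

x = 8; profit = -$35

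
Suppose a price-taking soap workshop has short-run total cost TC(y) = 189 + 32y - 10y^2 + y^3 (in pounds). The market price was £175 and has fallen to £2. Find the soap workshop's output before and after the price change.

AVC = 32 - 10y + y^2, minimized at y = 5 where min AVC = £7. MC = 32 - 20y + 3y^2.
With P = £175 above the shutdown price, P = MC gives y = 11.
At P = £2 < min AVC = £7, price no longer covers variable cost at any output, so the firm shuts down: y = 0.

Output falls from 11 to 0 (the firm shuts down)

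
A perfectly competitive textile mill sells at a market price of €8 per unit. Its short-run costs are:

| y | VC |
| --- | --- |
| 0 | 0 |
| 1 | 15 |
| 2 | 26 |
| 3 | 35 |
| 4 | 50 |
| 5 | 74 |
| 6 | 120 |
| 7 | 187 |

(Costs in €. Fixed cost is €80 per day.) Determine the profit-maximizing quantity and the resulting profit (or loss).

Compute π = P·y − TC at each output: y=0: -80; y=1: -87; y=2: -90; y=3: -91; y=4: -98; y=5: -114; y=6: -152; y=7: -211.
Profit is highest at y = 0. Equivalently, the lowest AVC in the table is 35/3 ≈ €11.67 at y = 3, and P = €8 falls below it — price never covers variable cost, so the firm shuts down and loses only its fixed cost.

y = 0 (shut down); profit = -€80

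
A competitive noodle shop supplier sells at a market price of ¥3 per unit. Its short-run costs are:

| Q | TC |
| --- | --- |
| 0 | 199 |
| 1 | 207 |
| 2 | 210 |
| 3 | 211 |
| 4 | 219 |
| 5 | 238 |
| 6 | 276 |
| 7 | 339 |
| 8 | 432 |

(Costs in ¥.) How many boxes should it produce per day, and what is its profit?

Compute π = P·Q − TC at each output: Q=0: -199; Q=1: -204; Q=2: -204; Q=3: -202; Q=4: -207; Q=5: -223; Q=6: -258; Q=7: -318; Q=8: -408.
Profit is highest at Q = 0. Equivalently, the lowest AVC in the table is 12/3 ≈ ¥4 at Q = 3, and P = ¥3 falls below it — price never covers variable cost, so the firm shuts down and loses only its fixed cost.

Q = 0 (shut down); profit = -¥199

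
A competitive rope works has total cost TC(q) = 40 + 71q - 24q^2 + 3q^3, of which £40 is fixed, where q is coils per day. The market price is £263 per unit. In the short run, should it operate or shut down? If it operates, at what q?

Variable cost is VC = 71q - 24q^2 + 3q^3, so AVC = VC/q = 71 - 24q + 3q^2 and MC = dTC/dq = 71 - 48q + 9q^2.
The AVC parabola has its vertex at q = 24/6 = 4, where AVC = 71 - 24·4 + 3·4^2 = £23.
Since P = £263 ≥ min AVC = £23, price covers variable cost and the firm should produce.
P = MC gives -192 - 48q + 9q^2 = 0, with roots -8/3 and 8. Take the larger (rising MC): q* = 8.
Check: AVC at q = 8 is £71 ≤ P, so revenue covers variable cost.
Profit = P·q − TC = 263·8 − 608 = £1496.

Produce at q = 8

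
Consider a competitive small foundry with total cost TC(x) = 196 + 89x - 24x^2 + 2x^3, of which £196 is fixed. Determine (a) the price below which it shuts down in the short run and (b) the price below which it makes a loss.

Shutdown price = min AVC. AVC = 89 - 24x + 2x^2, with vertex at x = 6 and minimum £17.
ATC = 196/x + 89 - 24x + 2x^2. Setting dATC/dx = −196/x^2 − 24 + 4x = 0 gives x = 7 (since 4·7^3 − 24·7^2 = 196).
min ATC = 196/7 + 89 − 24·7 + 2·7^2 = £47. That is the break-even price.
For £17 ≤ P < £47 the firm produces at a loss; below £17 it shuts down.

Shutdown price = £17; break-even price = £47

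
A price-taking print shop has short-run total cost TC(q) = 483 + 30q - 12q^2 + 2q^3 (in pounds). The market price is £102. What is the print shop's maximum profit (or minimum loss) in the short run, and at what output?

Profit = -£51 at q = 6

AVC = 30 - 12q + 2q^2 has its minimum £12 at q = 3; price £102 clears that bar, so the firm operates.
MC = 30 - 24q + 6q^2. Setting P = MC and taking the root on the rising branch gives q* = 6.
TR = 102·6 = 612. TC = 483 + 180 = 663. Profit = 612 − 663 = -£51.
Shutting down would mean losing the fixed cost of £483, so operating at a loss of £51 is better by £432.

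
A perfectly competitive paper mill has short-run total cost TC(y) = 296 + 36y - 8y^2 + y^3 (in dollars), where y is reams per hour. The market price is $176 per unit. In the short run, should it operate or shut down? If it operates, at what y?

Produce at y = 10

From TC, MC = TC'(y) = 36 - 16y + 3y^2 and AVC = VC/y = 36 - 8y + y^2.
AVC hits its minimum where MC = AVC, at y = 4, giving min AVC = 36 - 8·4 + 4^2 = $20.
Because $176 ≥ $20, revenue can cover variable cost; the firm operates.
Solving P = MC: -140 - 16y + 3y^2 = 0 ⇒ y = -14/3 or 10. On the upward-sloping branch, y* = 10.
Check: AVC at y = 10 is $56 ≤ P, so revenue covers variable cost.
Profit = P·y − TC = 176·10 − 856 = $904.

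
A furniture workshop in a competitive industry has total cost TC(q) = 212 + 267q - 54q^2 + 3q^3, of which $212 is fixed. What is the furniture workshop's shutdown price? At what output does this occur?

$24 per unit, at q = 9

The firm shuts down when price falls below the minimum of average variable cost. AVC = VC/q = 267 - 54q + 3q^2.
At the minimum of AVC, MC = AVC. MC = 267 - 108q + 9q^2; setting MC = AVC gives 6q^2 - 54q = 0, so q = 9. min AVC = 24.
For P < $24 the firm produces nothing.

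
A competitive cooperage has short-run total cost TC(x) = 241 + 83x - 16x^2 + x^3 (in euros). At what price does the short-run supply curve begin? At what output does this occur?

€19 per unit, at x = 8

The firm shuts down when price falls below the minimum of average variable cost. AVC = VC/x = 83 - 16x + x^2.
At the minimum of AVC, MC = AVC. MC = 83 - 32x + 3x^2; setting MC = AVC gives 2x^2 - 16x = 0, so x = 8. min AVC = 19.
So the shutdown price is €19.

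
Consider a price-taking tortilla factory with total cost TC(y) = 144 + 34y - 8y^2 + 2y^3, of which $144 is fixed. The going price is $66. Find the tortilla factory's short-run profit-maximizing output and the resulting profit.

AVC = 34 - 8y + 2y^2 has its minimum $26 at y = 2; price $66 clears that bar, so the firm operates.
With MC = 34 - 16y + 6y^2, P = MC on the upward-sloping part at y* = 4.
TR = 66·4 = 264. TC = 144 + 136 = 280. Profit = 264 − 280 = -$16.
Shutting down would mean losing the fixed cost of $144, so operating at a loss of $16 is better by $128.

Profit = -$16 at y = 4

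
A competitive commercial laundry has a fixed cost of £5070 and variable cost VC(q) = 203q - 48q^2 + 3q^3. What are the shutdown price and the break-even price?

Shutdown price = £11; break-even price = £476

Shutdown price = min AVC. AVC = 203 - 48q + 3q^2, with vertex at q = 8 and minimum £11.
ATC = 5070/q + 203 - 48q + 3q^2. Setting dATC/dq = −5070/q^2 − 48 + 6q = 0 gives q = 13 (since 6·13^3 − 48·13^2 = 5070).
min ATC = 5070/13 + 203 − 48·13 + 3·13^2 = £476. That is the break-even price.
Between these two prices the firm operates at a loss; above £476 it earns a profit.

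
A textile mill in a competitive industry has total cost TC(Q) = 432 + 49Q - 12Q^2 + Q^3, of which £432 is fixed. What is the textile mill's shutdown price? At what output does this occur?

Short-run supply begins at min AVC. From VC = 49Q - 12Q^2 + Q^3, AVC = 49 - 12Q + Q^2.
dAVC/dQ = -12 + 2Q = 0 gives Q = 6. min AVC = 49 - 12·6 + 6^2 = 13.
The firm shuts down for any P below £13.

£13 per unit, at Q = 6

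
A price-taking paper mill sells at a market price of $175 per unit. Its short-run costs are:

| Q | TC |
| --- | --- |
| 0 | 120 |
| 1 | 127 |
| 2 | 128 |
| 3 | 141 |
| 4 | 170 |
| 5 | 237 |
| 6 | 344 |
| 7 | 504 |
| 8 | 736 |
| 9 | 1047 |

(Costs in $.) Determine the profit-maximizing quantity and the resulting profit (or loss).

Q = 7; profit = $721

Tabulate TR − TC: Q=0: -120; Q=1: 48; Q=2: 222; Q=3: 384; Q=4: 530; Q=5: 638; Q=6: 706; Q=7: 721; Q=8: 664; Q=9: 528.
Profit is maximized at Q = 7. AVC there is 384/7 = $54.86 ≤ P, so producing beats shutting down (which would give -$120).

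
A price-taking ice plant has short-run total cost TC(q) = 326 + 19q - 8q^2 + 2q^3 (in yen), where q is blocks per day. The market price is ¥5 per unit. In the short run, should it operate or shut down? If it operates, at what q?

From TC, MC = TC'(q) = 19 - 16q + 6q^2 and AVC = VC/q = 19 - 8q + 2q^2.
AVC hits its minimum where MC = AVC, at q = 2, giving min AVC = 19 - 8·2 + 2·2^2 = ¥11.
P = ¥5 lies below min AVC = ¥11; no output level covers variable cost.
Best response: produce nothing and absorb the ¥326 fixed cost.

Shut down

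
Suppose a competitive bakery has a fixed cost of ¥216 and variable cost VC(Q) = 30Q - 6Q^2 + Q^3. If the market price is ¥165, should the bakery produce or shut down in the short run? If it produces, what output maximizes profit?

Produce at Q = 9

Variable cost is VC = 30Q - 6Q^2 + Q^3, so AVC = VC/Q = 30 - 6Q + Q^2 and MC = dTC/dQ = 30 - 12Q + 3Q^2.
The AVC parabola has its vertex at Q = 6/2 = 3, where AVC = 30 - 6·3 + 3^2 = ¥21.
Since P = ¥165 ≥ min AVC = ¥21, price covers variable cost and the firm should produce.
Solving P = MC: -135 - 12Q + 3Q^2 = 0 ⇒ Q = -5 or 9. On the upward-sloping branch, Q* = 9.
Check: AVC at Q = 9 is ¥57 ≤ P, so revenue covers variable cost.
Profit = P·Q − TC = 165·9 − 729 = ¥756.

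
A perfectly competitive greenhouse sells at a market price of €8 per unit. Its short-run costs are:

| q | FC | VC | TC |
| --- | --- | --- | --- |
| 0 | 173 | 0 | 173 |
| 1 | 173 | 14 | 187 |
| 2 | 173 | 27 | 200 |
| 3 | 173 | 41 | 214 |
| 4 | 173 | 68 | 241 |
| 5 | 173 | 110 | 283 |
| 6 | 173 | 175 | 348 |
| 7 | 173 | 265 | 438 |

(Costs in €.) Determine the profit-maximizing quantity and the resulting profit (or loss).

q = 0 (shut down); profit = -€173

Tabulate TR − TC: q=0: -173; q=1: -179; q=2: -184; q=3: -190; q=4: -209; q=5: -243; q=6: -300; q=7: -382.
Profit is highest at q = 0. Equivalently, the lowest AVC in the table is 27/2 ≈ €13.50 at q = 2, and P = €8 falls below it — price never covers variable cost, so the firm shuts down and loses only its fixed cost.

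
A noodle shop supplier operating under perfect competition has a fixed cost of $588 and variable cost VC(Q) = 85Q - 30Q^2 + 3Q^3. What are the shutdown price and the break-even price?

AVC = 85 - 30Q + 3Q^2; minimized at Q = 5, giving min AVC = $10. That is the shutdown price.
ATC = 588/Q + 85 - 30Q + 3Q^2. Setting dATC/dQ = −588/Q^2 − 30 + 6Q = 0 gives Q = 7 (since 6·7^3 − 30·7^2 = 588).
min ATC = 588/7 + 85 − 30·7 + 3·7^2 = $106. That is the break-even price.
Between these two prices the firm operates at a loss; above $106 it earns a profit.

Shutdown price = $10; break-even price = $106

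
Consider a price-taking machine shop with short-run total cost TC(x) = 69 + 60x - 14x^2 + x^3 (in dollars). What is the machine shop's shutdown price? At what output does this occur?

$11 per unit, at x = 7

The shutdown price is the minimum of AVC. VC = 60x - 14x^2 + x^3, so AVC = 60 - 14x + x^2.
At the minimum of AVC, MC = AVC. MC = 60 - 28x + 3x^2; setting MC = AVC gives 2x^2 - 14x = 0, so x = 7. min AVC = 11.
The firm shuts down for any P below $11.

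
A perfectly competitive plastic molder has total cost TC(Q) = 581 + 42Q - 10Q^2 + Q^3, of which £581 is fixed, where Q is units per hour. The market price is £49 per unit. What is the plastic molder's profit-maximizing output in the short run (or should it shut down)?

From TC, MC = TC'(Q) = 42 - 20Q + 3Q^2 and AVC = VC/Q = 42 - 10Q + Q^2.
AVC hits its minimum where MC = AVC, at Q = 5, giving min AVC = 42 - 10·5 + 5^2 = £17.
Since P = £49 ≥ min AVC = £17, price covers variable cost and the firm should produce.
Set P = MC: 49 = 42 - 20Q + 3Q^2 → -7 - 20Q + 3Q^2 = 0. The roots are Q = -1/3 and Q = 7; the profit-maximizing output is on the rising part of MC, so Q* = 7.
Check: AVC at Q = 7 is £21 ≤ P, so revenue covers variable cost.
Profit = P·Q − TC = 49·7 − 728 = -£385, a loss, but smaller than the £581 fixed cost the firm would lose by shutting down.

Produce at Q = 7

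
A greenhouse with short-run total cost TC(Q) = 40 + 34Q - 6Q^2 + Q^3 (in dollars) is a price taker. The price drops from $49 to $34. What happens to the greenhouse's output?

AVC = 34 - 6Q + Q^2, minimized at Q = 3 where min AVC = $25. MC = 34 - 12Q + 3Q^2.
With P = $49 above the shutdown price, P = MC gives Q = 5.
At P = $34 ≥ min AVC, set P = MC: Q = 4. The firm stays open but cuts output.

Output falls from 5 to 4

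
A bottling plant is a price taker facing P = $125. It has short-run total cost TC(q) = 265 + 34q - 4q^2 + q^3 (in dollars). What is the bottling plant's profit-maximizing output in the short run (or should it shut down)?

Produce at q = 7

Variable cost is VC = 34q - 4q^2 + q^3, so AVC = VC/q = 34 - 4q + q^2 and MC = dTC/dq = 34 - 8q + 3q^2.
AVC is minimized where dAVC/dq = -4 + 2q = 0, at q = 2; min AVC = 34 - 4·2 + 2^2 = $30.
P = $125 exceeds min AVC = $30, so the firm stays open.
P = MC gives -91 - 8q + 3q^2 = 0, with roots -13/3 and 7. Take the larger (rising MC): q* = 7.
Check: AVC at q = 7 is $55 ≤ P, so revenue covers variable cost.
Profit = P·q − TC = 125·7 − 650 = $225.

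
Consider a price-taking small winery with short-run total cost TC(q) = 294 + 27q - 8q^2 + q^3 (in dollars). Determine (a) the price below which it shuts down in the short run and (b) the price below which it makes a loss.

AVC = 27 - 8q + q^2; minimized at q = 4, giving min AVC = $11. That is the shutdown price.
ATC = 294/q + 27 - 8q + q^2. Setting dATC/dq = −294/q^2 − 8 + 2q = 0 gives q = 7 (since 2·7^3 − 8·7^2 = 294).
min ATC = 294/7 + 27 − 8·7 + 7^2 = $62. That is the break-even price.
For $11 ≤ P < $62 the firm produces at a loss; below $11 it shuts down.

Shutdown price = $11; break-even price = $62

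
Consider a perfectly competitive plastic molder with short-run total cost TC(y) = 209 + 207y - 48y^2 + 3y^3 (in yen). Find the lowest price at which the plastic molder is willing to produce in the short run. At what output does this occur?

¥15 per unit, at y = 8

Short-run supply begins at min AVC. From VC = 207y - 48y^2 + 3y^3, AVC = 207 - 48y + 3y^2.
At the minimum of AVC, MC = AVC. MC = 207 - 96y + 9y^2; setting MC = AVC gives 6y^2 - 48y = 0, so y = 8. min AVC = 15.
The firm shuts down for any P below ¥15.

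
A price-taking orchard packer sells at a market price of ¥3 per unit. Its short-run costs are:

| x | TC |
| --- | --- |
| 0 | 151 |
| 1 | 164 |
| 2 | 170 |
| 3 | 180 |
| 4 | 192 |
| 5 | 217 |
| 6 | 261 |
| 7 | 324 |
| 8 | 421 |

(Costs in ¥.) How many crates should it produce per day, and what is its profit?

Profit at each row (π = 3x − TC): x=0: -151; x=1: -161; x=2: -164; x=3: -171; x=4: -180; x=5: -202; x=6: -243; x=7: -303; x=8: -397.
Profit is highest at x = 0. Equivalently, the lowest AVC in the table is 19/2 ≈ ¥9.50 at x = 2, and P = ¥3 falls below it — price never covers variable cost, so the firm shuts down and loses only its fixed cost.

x = 0 (shut down); profit = -¥151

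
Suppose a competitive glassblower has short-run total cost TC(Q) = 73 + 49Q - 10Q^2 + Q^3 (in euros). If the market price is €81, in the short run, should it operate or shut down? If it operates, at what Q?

Produce at Q = 8

Variable cost is VC = 49Q - 10Q^2 + Q^3, so AVC = VC/Q = 49 - 10Q + Q^2 and MC = dTC/dQ = 49 - 20Q + 3Q^2.
AVC is minimized where dAVC/dQ = -10 + 2Q = 0, at Q = 5; min AVC = 49 - 10·5 + 5^2 = €24.
Because €81 ≥ €24, revenue can cover variable cost; the firm operates.
Solving P = MC: -32 - 20Q + 3Q^2 = 0 ⇒ Q = -4/3 or 8. On the upward-sloping branch, Q* = 8.
Check: AVC at Q = 8 is €33 ≤ P, so revenue covers variable cost.
Profit = P·Q − TC = 81·8 − 337 = €311.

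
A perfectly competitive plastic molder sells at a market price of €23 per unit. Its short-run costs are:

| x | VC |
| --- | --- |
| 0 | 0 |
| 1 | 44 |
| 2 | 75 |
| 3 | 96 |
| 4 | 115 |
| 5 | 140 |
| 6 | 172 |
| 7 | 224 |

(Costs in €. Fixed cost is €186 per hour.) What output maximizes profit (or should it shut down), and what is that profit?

x = 0 (shut down); profit = -€186

Compute π = P·x − TC at each output: x=0: -186; x=1: -207; x=2: -215; x=3: -213; x=4: -209; x=5: -211; x=6: -220; x=7: -249.
Profit is highest at x = 0. Equivalently, the lowest AVC in the table is 140/5 ≈ €28 at x = 5, and P = €23 falls below it — price never covers variable cost, so the firm shuts down and loses only its fixed cost.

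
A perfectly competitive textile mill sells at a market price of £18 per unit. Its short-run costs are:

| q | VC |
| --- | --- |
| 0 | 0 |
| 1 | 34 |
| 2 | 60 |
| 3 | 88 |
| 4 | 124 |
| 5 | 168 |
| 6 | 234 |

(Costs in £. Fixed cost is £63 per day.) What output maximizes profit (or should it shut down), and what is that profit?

q = 0 (shut down); profit = -£63

Profit at each row (π = 18q − TC): q=0: -63; q=1: -79; q=2: -87; q=3: -97; q=4: -115; q=5: -141; q=6: -189.
Profit is highest at q = 0. Equivalently, the lowest AVC in the table is 88/3 ≈ £29.33 at q = 3, and P = £18 falls below it — price never covers variable cost, so the firm shuts down and loses only its fixed cost.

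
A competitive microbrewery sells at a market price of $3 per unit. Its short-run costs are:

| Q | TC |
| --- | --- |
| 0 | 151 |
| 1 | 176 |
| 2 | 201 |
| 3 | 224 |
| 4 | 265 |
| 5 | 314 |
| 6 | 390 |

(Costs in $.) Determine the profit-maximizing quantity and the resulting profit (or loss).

Q = 0 (shut down); profit = -$151

Tabulate TR − TC: Q=0: -151; Q=1: -173; Q=2: -195; Q=3: -215; Q=4: -253; Q=5: -299; Q=6: -372.
Profit is highest at Q = 0. Equivalently, the lowest AVC in the table is 73/3 ≈ $24.33 at Q = 3, and P = $3 falls below it — price never covers variable cost, so the firm shuts down and loses only its fixed cost.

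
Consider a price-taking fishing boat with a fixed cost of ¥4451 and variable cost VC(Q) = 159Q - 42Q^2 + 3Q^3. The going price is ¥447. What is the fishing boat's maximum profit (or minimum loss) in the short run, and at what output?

Profit = -¥131 at Q = 12

AVC = 159 - 42Q + 3Q^2; min AVC = ¥12 at Q = 7. Since P = ¥447 ≥ min AVC, the firm produces.
With MC = 159 - 84Q + 9Q^2, P = MC on the upward-sloping part at Q* = 12.
TR = 447·12 = 5364. TC = 4451 + 1044 = 5495. Profit = 5364 − 5495 = -¥131.
By producing, the firm covers all variable cost plus ¥4320 of fixed cost; shutting down would lose the full ¥4451.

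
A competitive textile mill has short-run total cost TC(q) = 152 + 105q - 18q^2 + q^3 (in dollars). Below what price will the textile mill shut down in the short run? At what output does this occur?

The shutdown price is the minimum of AVC. VC = 105q - 18q^2 + q^3, so AVC = 105 - 18q + q^2.
dAVC/dq = -18 + 2q = 0 gives q = 9. min AVC = 105 - 18·9 + 9^2 = 24.
The firm shuts down for any P below $24.

$24 per unit, at q = 9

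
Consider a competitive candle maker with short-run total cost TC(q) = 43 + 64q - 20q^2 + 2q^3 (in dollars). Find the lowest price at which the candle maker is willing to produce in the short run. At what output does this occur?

Short-run supply begins at min AVC. From VC = 64q - 20q^2 + 2q^3, AVC = 64 - 20q + 2q^2.
At the minimum of AVC, MC = AVC. MC = 64 - 40q + 6q^2; setting MC = AVC gives 4q^2 - 20q = 0, so q = 5. min AVC = 14.
So the shutdown price is $14.

$14 per unit, at q = 5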